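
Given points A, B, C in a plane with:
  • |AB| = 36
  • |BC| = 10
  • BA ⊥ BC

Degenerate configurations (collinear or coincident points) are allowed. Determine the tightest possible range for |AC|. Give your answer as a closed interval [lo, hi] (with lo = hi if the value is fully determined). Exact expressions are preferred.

|AC| = 2·√(349)  (≈ 37.3631)

|AB| ∈ {36}
|BC| ∈ {10}
|AC| ∈ {2·√(349)}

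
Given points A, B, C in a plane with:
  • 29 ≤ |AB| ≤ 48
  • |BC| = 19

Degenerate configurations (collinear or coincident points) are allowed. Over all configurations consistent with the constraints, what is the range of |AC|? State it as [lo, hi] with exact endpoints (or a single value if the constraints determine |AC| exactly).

|AB| ∈ [29, 48]
|BC| ∈ {19}
|AC| ∈ [10, 67]

|AC| ∈ [10, 67]  (≈ [10.0000, 67.0000])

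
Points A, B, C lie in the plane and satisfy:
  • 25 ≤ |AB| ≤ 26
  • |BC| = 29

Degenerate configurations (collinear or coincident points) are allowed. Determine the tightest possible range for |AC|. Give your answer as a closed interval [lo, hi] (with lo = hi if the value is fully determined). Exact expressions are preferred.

|AC| ∈ [3, 55]  (≈ [3.0000, 55.0000])

|AB| ∈ [25, 26]
|BC| ∈ {29}
|AC| ∈ [3, 55]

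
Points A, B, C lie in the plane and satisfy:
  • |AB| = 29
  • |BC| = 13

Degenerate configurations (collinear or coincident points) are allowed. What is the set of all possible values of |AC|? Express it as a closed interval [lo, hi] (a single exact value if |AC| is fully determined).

|AB| ∈ {29}
|BC| ∈ {13}
|AC| ∈ [16, 42]

|AC| ∈ [16, 42]  (≈ [16.0000, 42.0000])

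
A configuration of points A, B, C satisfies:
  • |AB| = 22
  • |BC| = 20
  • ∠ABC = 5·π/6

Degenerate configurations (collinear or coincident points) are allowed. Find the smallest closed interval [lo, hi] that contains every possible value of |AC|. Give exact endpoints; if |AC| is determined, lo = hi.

|AC| = 2·√(110·√(3) + 221)  (≈ 40.5722)

|AB| ∈ {22}
|BC| ∈ {20}
|AC| ∈ {2·√(110·√(3) + 221)}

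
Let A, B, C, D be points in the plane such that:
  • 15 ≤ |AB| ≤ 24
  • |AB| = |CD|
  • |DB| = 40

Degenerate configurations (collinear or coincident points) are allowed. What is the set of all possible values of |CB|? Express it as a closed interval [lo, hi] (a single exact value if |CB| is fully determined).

|CB| ∈ [16, 64]  (≈ [16.0000, 64.0000])

|AB| ∈ [15, 24]
|BD| ∈ {40}
|CD| ∈ [15, 24]
|AD| ∈ [16, 64]
|BC| ∈ [16, 64]
|AC| ∈ [0, 88]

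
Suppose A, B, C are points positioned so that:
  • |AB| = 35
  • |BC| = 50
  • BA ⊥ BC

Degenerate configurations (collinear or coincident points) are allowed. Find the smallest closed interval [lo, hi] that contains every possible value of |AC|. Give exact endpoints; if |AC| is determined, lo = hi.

|AB| ∈ {35}
|BC| ∈ {50}
|AC| ∈ {5·√(149)}

|AC| = 5·√(149)  (≈ 61.0328)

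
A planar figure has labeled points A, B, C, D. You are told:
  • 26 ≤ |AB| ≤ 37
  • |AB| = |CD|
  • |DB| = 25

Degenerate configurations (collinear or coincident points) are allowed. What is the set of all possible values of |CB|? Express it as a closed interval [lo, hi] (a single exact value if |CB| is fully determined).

|CB| ∈ [1, 62]  (≈ [1.0000, 62.0000])

|AB| ∈ [26, 37]
|BD| ∈ {25}
|CD| ∈ [26, 37]
|AD| ∈ [1, 62]
|BC| ∈ [1, 62]
|AC| ∈ [0, 99]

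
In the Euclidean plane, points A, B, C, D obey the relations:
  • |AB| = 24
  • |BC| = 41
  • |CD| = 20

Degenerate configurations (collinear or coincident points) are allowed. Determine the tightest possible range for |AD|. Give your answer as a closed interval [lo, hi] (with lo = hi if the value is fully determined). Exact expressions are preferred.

|AB| ∈ {24}
|BC| ∈ {41}
|CD| ∈ {20}
|AC| ∈ [17, 65]
|BD| ∈ [21, 61]
|AD| ∈ [0, 85]

|AD| ∈ [0, 85]  (≈ [0.0000, 85.0000])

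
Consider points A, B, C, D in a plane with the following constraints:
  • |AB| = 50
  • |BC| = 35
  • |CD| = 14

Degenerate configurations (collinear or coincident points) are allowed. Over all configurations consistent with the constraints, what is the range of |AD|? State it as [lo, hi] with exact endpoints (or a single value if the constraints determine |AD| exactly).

|AD| ∈ [1, 99]  (≈ [1.0000, 99.0000])

|AB| ∈ {50}
|BC| ∈ {35}
|CD| ∈ {14}
|AC| ∈ [15, 85]
|BD| ∈ [21, 49]
|AD| ∈ [1, 99]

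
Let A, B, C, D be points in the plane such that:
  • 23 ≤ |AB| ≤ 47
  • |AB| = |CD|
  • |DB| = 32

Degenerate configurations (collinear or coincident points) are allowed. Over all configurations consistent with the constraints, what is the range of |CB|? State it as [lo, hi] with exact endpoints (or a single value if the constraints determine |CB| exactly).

|AB| ∈ [23, 47]
|BD| ∈ {32}
|CD| ∈ [23, 47]
|AD| ∈ [0, 79]
|BC| ∈ [0, 79]
|AC| ∈ [0, 126]

|CB| ∈ [0, 79]  (≈ [0.0000, 79.0000])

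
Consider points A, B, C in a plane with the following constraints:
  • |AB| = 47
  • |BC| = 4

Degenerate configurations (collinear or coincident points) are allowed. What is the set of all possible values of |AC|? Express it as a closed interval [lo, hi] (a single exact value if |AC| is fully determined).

|AB| ∈ {47}
|BC| ∈ {4}
|AC| ∈ [43, 51]

|AC| ∈ [43, 51]  (≈ [43.0000, 51.0000])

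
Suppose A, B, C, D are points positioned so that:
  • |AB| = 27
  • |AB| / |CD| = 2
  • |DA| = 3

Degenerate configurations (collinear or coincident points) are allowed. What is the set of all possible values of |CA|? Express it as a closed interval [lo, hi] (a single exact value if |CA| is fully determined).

|AB| ∈ {27}
|AD| ∈ {3}
|CD| ∈ {27/2}
|BD| ∈ [24, 30]
|AC| ∈ [21/2, 33/2]
|BC| ∈ [21/2, 87/2]

|CA| ∈ [21/2, 33/2]  (≈ [10.5000, 16.5000])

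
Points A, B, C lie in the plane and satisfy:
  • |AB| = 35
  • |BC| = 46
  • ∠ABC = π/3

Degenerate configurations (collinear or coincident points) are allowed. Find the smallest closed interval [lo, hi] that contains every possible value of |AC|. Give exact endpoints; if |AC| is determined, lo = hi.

|AB| ∈ {35}
|BC| ∈ {46}
|AC| ∈ {√(1731)}

|AC| = √(1731)  (≈ 41.6053)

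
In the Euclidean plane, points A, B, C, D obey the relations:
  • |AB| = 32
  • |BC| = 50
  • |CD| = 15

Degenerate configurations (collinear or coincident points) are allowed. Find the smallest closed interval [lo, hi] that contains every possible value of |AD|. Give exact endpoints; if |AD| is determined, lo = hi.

|AD| ∈ [3, 97]  (≈ [3.0000, 97.0000])

|AB| ∈ {32}
|BC| ∈ {50}
|CD| ∈ {15}
|AC| ∈ [18, 82]
|BD| ∈ [35, 65]
|AD| ∈ [3, 97]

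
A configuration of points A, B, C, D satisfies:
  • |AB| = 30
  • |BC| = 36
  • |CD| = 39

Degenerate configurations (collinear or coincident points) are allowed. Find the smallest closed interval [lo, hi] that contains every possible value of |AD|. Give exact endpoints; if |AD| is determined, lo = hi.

|AD| ∈ [0, 105]  (≈ [0.0000, 105.0000])

|AB| ∈ {30}
|BC| ∈ {36}
|CD| ∈ {39}
|AC| ∈ [6, 66]
|BD| ∈ [3, 75]
|AD| ∈ [0, 105]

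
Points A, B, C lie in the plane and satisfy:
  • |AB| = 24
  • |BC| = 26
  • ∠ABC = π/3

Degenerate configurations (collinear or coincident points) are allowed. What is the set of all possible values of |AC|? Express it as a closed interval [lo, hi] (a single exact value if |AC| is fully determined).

|AB| ∈ {24}
|BC| ∈ {26}
|AC| ∈ {2·√(157)}

|AC| = 2·√(157)  (≈ 25.0599)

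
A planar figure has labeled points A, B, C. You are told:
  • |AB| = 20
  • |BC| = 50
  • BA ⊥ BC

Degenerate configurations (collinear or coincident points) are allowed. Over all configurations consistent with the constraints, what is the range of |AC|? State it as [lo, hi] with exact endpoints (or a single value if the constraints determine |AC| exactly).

|AB| ∈ {20}
|BC| ∈ {50}
|AC| ∈ {10·√(29)}

|AC| = 10·√(29)  (≈ 53.8516)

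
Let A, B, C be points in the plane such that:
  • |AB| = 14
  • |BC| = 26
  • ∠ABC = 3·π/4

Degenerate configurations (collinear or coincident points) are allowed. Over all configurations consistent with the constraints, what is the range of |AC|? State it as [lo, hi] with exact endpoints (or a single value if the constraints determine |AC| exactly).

|AC| = 2·√(91·√(2) + 218)  (≈ 37.2394)

|AB| ∈ {14}
|BC| ∈ {26}
|AC| ∈ {2·√(91·√(2) + 218)}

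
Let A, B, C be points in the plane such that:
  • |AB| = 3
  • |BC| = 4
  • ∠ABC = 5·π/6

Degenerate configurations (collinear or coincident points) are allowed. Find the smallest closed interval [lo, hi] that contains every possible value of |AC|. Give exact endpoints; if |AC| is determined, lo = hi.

|AB| ∈ {3}
|BC| ∈ {4}
|AC| ∈ {√(12·√(3) + 25)}

|AC| = √(12·√(3) + 25)  (≈ 6.7664)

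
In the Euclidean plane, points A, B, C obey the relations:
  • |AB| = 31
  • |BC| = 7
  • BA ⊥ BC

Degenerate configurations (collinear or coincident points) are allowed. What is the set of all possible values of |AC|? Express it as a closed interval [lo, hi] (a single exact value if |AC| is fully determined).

|AB| ∈ {31}
|BC| ∈ {7}
|AC| ∈ {√(1010)}

|AC| = √(1010)  (≈ 31.7805)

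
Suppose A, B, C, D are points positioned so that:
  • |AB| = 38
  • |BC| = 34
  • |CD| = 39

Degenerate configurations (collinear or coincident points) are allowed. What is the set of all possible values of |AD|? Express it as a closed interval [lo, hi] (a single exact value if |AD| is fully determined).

|AB| ∈ {38}
|BC| ∈ {34}
|CD| ∈ {39}
|AC| ∈ [4, 72]
|BD| ∈ [5, 73]
|AD| ∈ [0, 111]

|AD| ∈ [0, 111]  (≈ [0.0000, 111.0000])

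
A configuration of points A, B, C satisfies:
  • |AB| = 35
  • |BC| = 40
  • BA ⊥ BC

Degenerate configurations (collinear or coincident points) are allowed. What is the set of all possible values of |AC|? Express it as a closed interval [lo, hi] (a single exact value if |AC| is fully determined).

|AB| ∈ {35}
|BC| ∈ {40}
|AC| ∈ {5·√(113)}

|AC| = 5·√(113)  (≈ 53.1507)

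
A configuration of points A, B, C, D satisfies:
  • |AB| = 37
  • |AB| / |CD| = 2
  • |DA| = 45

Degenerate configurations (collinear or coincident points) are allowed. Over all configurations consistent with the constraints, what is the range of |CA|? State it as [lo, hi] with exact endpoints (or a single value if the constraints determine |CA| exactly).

|CA| ∈ [53/2, 127/2]  (≈ [26.5000, 63.5000])

|AB| ∈ {37}
|AD| ∈ {45}
|CD| ∈ {37/2}
|BD| ∈ [8, 82]
|AC| ∈ [53/2, 127/2]
|BC| ∈ [0, 201/2]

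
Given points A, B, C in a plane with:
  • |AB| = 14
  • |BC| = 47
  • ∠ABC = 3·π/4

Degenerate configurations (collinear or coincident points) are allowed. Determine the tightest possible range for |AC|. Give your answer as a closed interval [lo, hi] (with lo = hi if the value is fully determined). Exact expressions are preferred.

|AC| = √(658·√(2) + 2405)  (≈ 57.7542)

|AB| ∈ {14}
|BC| ∈ {47}
|AC| ∈ {√(658·√(2) + 2405)}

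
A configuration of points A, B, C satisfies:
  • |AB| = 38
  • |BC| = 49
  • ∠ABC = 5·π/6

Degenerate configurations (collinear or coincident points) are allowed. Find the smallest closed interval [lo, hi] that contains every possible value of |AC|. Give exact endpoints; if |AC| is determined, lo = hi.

|AB| ∈ {38}
|BC| ∈ {49}
|AC| ∈ {√(1862·√(3) + 3845)}

|AC| = √(1862·√(3) + 3845)  (≈ 84.0838)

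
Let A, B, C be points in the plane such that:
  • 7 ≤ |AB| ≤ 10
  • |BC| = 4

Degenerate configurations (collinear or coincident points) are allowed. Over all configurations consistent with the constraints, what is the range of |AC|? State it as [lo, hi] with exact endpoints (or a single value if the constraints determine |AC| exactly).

|AC| ∈ [3, 14]  (≈ [3.0000, 14.0000])

|AB| ∈ [7, 10]
|BC| ∈ {4}
|AC| ∈ [3, 14]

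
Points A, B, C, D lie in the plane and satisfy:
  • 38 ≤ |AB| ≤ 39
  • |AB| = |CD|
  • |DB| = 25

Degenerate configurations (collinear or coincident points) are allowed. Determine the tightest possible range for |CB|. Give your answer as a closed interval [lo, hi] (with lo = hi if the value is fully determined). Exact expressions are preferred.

|AB| ∈ [38, 39]
|BD| ∈ {25}
|CD| ∈ [38, 39]
|AD| ∈ [13, 64]
|BC| ∈ [13, 64]
|AC| ∈ [0, 103]

|CB| ∈ [13, 64]  (≈ [13.0000, 64.0000])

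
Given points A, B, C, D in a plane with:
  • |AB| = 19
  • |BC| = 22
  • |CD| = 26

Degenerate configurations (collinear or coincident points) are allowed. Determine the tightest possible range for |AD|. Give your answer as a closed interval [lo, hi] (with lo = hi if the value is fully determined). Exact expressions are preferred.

|AB| ∈ {19}
|BC| ∈ {22}
|CD| ∈ {26}
|AC| ∈ [3, 41]
|BD| ∈ [4, 48]
|AD| ∈ [0, 67]

|AD| ∈ [0, 67]  (≈ [0.0000, 67.0000])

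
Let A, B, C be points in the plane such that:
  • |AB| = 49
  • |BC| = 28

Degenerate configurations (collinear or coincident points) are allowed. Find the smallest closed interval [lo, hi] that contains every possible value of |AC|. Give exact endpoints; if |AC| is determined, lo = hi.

|AC| ∈ [21, 77]  (≈ [21.0000, 77.0000])

|AB| ∈ {49}
|BC| ∈ {28}
|AC| ∈ [21, 77]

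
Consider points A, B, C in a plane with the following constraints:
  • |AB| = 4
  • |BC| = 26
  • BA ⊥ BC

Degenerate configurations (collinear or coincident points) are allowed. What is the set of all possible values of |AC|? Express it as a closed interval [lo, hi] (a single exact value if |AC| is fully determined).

|AB| ∈ {4}
|BC| ∈ {26}
|AC| ∈ {2·√(173)}

|AC| = 2·√(173)  (≈ 26.3059)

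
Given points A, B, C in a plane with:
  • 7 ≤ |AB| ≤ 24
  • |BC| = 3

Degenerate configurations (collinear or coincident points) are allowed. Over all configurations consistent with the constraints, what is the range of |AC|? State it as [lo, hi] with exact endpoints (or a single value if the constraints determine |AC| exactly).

|AB| ∈ [7, 24]
|BC| ∈ {3}
|AC| ∈ [4, 27]

|AC| ∈ [4, 27]  (≈ [4.0000, 27.0000])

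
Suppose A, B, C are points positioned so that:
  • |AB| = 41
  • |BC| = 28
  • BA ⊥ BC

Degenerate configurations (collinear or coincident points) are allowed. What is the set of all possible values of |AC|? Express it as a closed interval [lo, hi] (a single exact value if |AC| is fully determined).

|AB| ∈ {41}
|BC| ∈ {28}
|AC| ∈ {√(2465)}

|AC| = √(2465)  (≈ 49.6488)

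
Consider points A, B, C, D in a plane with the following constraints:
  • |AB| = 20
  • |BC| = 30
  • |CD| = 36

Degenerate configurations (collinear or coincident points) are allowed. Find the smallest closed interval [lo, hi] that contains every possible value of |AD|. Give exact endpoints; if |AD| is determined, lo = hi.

|AB| ∈ {20}
|BC| ∈ {30}
|CD| ∈ {36}
|AC| ∈ [10, 50]
|BD| ∈ [6, 66]
|AD| ∈ [0, 86]

|AD| ∈ [0, 86]  (≈ [0.0000, 86.0000])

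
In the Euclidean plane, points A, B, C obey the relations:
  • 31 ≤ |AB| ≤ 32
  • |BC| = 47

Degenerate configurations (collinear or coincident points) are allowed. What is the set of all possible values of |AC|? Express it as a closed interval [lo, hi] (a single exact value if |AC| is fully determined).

|AB| ∈ [31, 32]
|BC| ∈ {47}
|AC| ∈ [15, 79]

|AC| ∈ [15, 79]  (≈ [15.0000, 79.0000])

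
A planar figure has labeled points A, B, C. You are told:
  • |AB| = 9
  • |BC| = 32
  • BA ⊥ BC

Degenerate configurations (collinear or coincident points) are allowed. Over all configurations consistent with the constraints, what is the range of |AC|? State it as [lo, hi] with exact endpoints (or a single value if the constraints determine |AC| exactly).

|AC| = √(1105)  (≈ 33.2415)

|AB| ∈ {9}
|BC| ∈ {32}
|AC| ∈ {√(1105)}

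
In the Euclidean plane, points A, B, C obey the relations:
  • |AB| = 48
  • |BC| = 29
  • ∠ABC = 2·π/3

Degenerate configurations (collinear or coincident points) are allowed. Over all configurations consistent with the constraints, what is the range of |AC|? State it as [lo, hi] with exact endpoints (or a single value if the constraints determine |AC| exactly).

|AC| = √(4537)  (≈ 67.3573)

|AB| ∈ {48}
|BC| ∈ {29}
|AC| ∈ {√(4537)}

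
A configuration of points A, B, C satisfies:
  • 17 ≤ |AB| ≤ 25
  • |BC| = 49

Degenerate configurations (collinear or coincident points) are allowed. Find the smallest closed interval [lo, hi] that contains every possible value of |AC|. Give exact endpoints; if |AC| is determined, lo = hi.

|AC| ∈ [24, 74]  (≈ [24.0000, 74.0000])

|AB| ∈ [17, 25]
|BC| ∈ {49}
|AC| ∈ [24, 74]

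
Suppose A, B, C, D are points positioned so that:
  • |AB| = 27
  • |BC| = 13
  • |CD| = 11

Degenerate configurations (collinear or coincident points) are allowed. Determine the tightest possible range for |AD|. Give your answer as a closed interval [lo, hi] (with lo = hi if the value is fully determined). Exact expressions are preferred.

|AD| ∈ [3, 51]  (≈ [3.0000, 51.0000])

|AB| ∈ {27}
|BC| ∈ {13}
|CD| ∈ {11}
|AC| ∈ [14, 40]
|BD| ∈ [2, 24]
|AD| ∈ [3, 51]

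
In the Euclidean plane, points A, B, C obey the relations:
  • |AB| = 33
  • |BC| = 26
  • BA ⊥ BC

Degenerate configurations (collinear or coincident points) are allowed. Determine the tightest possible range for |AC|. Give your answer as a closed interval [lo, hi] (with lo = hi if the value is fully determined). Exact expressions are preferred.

|AC| = √(1765)  (≈ 42.0119)

|AB| ∈ {33}
|BC| ∈ {26}
|AC| ∈ {√(1765)}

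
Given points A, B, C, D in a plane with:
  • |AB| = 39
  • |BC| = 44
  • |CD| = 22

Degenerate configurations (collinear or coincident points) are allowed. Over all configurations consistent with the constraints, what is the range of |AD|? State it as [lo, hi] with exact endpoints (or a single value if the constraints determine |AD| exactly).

|AD| ∈ [0, 105]  (≈ [0.0000, 105.0000])

|AB| ∈ {39}
|BC| ∈ {44}
|CD| ∈ {22}
|AC| ∈ [5, 83]
|BD| ∈ [22, 66]
|AD| ∈ [0, 105]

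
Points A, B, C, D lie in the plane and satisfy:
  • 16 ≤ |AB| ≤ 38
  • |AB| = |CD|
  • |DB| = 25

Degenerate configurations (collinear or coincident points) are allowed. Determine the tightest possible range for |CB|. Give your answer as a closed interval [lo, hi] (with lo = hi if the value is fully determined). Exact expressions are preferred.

|CB| ∈ [0, 63]  (≈ [0.0000, 63.0000])

|AB| ∈ [16, 38]
|BD| ∈ {25}
|CD| ∈ [16, 38]
|AD| ∈ [0, 63]
|BC| ∈ [0, 63]
|AC| ∈ [0, 101]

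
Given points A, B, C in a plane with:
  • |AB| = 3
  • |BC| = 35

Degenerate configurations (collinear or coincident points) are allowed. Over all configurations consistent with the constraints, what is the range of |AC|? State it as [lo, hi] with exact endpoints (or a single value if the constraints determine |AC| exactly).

|AC| ∈ [32, 38]  (≈ [32.0000, 38.0000])

|AB| ∈ {3}
|BC| ∈ {35}
|AC| ∈ [32, 38]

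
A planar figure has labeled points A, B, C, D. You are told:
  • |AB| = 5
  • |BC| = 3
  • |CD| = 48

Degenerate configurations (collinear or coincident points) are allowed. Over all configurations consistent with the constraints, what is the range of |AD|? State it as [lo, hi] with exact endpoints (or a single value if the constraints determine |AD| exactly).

|AB| ∈ {5}
|BC| ∈ {3}
|CD| ∈ {48}
|AC| ∈ [2, 8]
|BD| ∈ [45, 51]
|AD| ∈ [40, 56]

|AD| ∈ [40, 56]  (≈ [40.0000, 56.0000])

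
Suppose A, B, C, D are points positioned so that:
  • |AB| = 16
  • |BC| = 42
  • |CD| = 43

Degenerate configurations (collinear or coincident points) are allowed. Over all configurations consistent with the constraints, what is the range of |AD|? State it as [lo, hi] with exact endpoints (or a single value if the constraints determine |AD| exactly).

|AB| ∈ {16}
|BC| ∈ {42}
|CD| ∈ {43}
|AC| ∈ [26, 58]
|BD| ∈ [1, 85]
|AD| ∈ [0, 101]

|AD| ∈ [0, 101]  (≈ [0.0000, 101.0000])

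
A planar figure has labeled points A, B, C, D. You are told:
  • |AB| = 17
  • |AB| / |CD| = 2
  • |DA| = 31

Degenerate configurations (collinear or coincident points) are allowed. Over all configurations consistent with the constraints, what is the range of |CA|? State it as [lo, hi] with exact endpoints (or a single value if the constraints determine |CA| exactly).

|CA| ∈ [45/2, 79/2]  (≈ [22.5000, 39.5000])

|AB| ∈ {17}
|AD| ∈ {31}
|CD| ∈ {17/2}
|BD| ∈ [14, 48]
|AC| ∈ [45/2, 79/2]
|BC| ∈ [11/2, 113/2]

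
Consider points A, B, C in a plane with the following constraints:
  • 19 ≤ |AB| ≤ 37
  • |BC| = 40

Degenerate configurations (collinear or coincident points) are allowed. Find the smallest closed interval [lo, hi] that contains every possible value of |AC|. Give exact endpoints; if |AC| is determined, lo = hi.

|AB| ∈ [19, 37]
|BC| ∈ {40}
|AC| ∈ [3, 77]

|AC| ∈ [3, 77]  (≈ [3.0000, 77.0000])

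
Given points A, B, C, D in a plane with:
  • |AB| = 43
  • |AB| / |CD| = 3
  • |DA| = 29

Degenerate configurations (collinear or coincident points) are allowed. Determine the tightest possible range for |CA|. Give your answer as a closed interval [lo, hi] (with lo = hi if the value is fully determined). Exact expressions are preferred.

|AB| ∈ {43}
|AD| ∈ {29}
|CD| ∈ {43/3}
|BD| ∈ [14, 72]
|AC| ∈ [44/3, 130/3]
|BC| ∈ [0, 259/3]

|CA| ∈ [44/3, 130/3]  (≈ [14.6667, 43.3333])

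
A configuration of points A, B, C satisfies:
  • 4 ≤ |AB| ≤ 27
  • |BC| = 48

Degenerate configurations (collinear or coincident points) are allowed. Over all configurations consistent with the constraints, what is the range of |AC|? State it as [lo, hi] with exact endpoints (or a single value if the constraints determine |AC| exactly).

|AC| ∈ [21, 75]  (≈ [21.0000, 75.0000])

|AB| ∈ [4, 27]
|BC| ∈ {48}
|AC| ∈ [21, 75]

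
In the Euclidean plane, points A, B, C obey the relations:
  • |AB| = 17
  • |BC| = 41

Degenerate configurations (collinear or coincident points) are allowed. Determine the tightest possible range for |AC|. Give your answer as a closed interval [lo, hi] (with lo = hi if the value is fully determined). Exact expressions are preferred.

|AC| ∈ [24, 58]  (≈ [24.0000, 58.0000])

|AB| ∈ {17}
|BC| ∈ {41}
|AC| ∈ [24, 58]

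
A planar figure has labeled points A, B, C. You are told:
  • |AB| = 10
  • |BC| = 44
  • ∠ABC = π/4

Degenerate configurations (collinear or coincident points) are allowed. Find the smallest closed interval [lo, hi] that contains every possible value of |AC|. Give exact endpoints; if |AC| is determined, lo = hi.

|AC| = 2·√(509 - 110·√(2))  (≈ 37.5998)

|AB| ∈ {10}
|BC| ∈ {44}
|AC| ∈ {2·√(509 - 110·√(2))}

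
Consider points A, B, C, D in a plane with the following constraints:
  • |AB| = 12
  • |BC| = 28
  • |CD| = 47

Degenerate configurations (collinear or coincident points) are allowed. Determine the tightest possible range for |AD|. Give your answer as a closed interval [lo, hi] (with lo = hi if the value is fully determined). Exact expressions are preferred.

|AD| ∈ [7, 87]  (≈ [7.0000, 87.0000])

|AB| ∈ {12}
|BC| ∈ {28}
|CD| ∈ {47}
|AC| ∈ [16, 40]
|BD| ∈ [19, 75]
|AD| ∈ [7, 87]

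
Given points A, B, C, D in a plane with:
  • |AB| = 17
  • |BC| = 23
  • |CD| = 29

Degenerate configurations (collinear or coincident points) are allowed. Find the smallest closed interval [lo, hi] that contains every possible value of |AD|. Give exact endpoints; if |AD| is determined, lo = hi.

|AB| ∈ {17}
|BC| ∈ {23}
|CD| ∈ {29}
|AC| ∈ [6, 40]
|BD| ∈ [6, 52]
|AD| ∈ [0, 69]

|AD| ∈ [0, 69]  (≈ [0.0000, 69.0000])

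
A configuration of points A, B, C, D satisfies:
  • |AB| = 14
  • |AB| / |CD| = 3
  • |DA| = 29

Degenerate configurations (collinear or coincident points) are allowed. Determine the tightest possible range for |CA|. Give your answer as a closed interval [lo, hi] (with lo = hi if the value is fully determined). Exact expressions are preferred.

|AB| ∈ {14}
|AD| ∈ {29}
|CD| ∈ {14/3}
|BD| ∈ [15, 43]
|AC| ∈ [73/3, 101/3]
|BC| ∈ [31/3, 143/3]

|CA| ∈ [73/3, 101/3]  (≈ [24.3333, 33.6667])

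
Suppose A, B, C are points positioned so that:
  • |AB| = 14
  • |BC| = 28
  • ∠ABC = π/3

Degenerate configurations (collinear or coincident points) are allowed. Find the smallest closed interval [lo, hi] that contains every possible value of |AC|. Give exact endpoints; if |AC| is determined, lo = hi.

|AB| ∈ {14}
|BC| ∈ {28}
|AC| ∈ {14·√(3)}

|AC| = 14·√(3)  (≈ 24.2487)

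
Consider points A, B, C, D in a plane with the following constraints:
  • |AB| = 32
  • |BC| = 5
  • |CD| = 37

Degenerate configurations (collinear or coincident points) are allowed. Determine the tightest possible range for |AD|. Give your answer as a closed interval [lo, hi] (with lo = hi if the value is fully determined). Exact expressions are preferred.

|AD| ∈ [0, 74]  (≈ [0.0000, 74.0000])

|AB| ∈ {32}
|BC| ∈ {5}
|CD| ∈ {37}
|AC| ∈ [27, 37]
|BD| ∈ [32, 42]
|AD| ∈ [0, 74]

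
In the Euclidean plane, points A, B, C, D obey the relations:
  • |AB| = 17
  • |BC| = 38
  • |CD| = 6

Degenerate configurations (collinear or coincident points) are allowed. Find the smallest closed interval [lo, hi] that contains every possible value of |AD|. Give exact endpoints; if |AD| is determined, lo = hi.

|AD| ∈ [15, 61]  (≈ [15.0000, 61.0000])

|AB| ∈ {17}
|BC| ∈ {38}
|CD| ∈ {6}
|AC| ∈ [21, 55]
|BD| ∈ [32, 44]
|AD| ∈ [15, 61]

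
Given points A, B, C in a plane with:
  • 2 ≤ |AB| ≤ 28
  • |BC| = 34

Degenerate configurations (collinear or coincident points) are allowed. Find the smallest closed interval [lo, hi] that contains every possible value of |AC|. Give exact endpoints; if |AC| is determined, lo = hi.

|AC| ∈ [6, 62]  (≈ [6.0000, 62.0000])

|AB| ∈ [2, 28]
|BC| ∈ {34}
|AC| ∈ [6, 62]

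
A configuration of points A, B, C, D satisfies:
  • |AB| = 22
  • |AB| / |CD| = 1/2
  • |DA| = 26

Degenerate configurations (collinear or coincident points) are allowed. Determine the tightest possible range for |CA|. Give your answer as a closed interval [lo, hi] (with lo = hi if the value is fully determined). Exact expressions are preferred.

|AB| ∈ {22}
|AD| ∈ {26}
|CD| ∈ {44}
|BD| ∈ [4, 48]
|AC| ∈ [18, 70]
|BC| ∈ [0, 92]

|CA| ∈ [18, 70]  (≈ [18.0000, 70.0000])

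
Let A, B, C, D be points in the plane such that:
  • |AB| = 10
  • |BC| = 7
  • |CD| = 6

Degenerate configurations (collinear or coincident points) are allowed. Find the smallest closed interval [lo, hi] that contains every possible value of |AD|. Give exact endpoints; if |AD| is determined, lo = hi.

|AD| ∈ [0, 23]  (≈ [0.0000, 23.0000])

|AB| ∈ {10}
|BC| ∈ {7}
|CD| ∈ {6}
|AC| ∈ [3, 17]
|BD| ∈ [1, 13]
|AD| ∈ [0, 23]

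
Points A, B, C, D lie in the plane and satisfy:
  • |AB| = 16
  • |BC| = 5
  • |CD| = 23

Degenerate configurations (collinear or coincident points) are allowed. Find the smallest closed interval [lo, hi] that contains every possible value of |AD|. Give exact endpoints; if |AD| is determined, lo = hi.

|AB| ∈ {16}
|BC| ∈ {5}
|CD| ∈ {23}
|AC| ∈ [11, 21]
|BD| ∈ [18, 28]
|AD| ∈ [2, 44]

|AD| ∈ [2, 44]  (≈ [2.0000, 44.0000])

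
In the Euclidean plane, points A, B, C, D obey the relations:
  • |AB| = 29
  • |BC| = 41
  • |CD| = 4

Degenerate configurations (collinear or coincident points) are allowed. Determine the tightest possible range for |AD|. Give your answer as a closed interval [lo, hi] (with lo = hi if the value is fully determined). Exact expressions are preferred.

|AB| ∈ {29}
|BC| ∈ {41}
|CD| ∈ {4}
|AC| ∈ [12, 70]
|BD| ∈ [37, 45]
|AD| ∈ [8, 74]

|AD| ∈ [8, 74]  (≈ [8.0000, 74.0000])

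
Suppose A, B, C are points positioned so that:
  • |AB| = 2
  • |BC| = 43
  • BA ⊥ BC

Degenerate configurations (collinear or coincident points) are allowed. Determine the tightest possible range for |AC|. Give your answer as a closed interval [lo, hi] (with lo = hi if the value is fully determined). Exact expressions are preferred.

|AC| = √(1853)  (≈ 43.0465)

|AB| ∈ {2}
|BC| ∈ {43}
|AC| ∈ {√(1853)}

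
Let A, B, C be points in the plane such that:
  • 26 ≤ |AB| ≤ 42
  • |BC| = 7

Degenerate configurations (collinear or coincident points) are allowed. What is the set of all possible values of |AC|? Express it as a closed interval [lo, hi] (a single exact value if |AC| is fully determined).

|AC| ∈ [19, 49]  (≈ [19.0000, 49.0000])

|AB| ∈ [26, 42]
|BC| ∈ {7}
|AC| ∈ [19, 49]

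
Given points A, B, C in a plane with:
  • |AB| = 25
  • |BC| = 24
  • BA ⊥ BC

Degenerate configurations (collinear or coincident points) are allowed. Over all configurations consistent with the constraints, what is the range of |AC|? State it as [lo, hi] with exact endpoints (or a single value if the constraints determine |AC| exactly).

|AC| = √(1201)  (≈ 34.6554)

|AB| ∈ {25}
|BC| ∈ {24}
|AC| ∈ {√(1201)}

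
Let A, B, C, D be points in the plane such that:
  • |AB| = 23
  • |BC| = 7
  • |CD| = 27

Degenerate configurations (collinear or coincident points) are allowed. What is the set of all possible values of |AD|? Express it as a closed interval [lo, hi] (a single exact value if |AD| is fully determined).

|AD| ∈ [0, 57]  (≈ [0.0000, 57.0000])

|AB| ∈ {23}
|BC| ∈ {7}
|CD| ∈ {27}
|AC| ∈ [16, 30]
|BD| ∈ [20, 34]
|AD| ∈ [0, 57]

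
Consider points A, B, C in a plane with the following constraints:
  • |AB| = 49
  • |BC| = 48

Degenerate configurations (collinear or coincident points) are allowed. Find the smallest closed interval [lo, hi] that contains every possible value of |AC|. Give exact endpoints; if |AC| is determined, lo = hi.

|AC| ∈ [1, 97]  (≈ [1.0000, 97.0000])

|AB| ∈ {49}
|BC| ∈ {48}
|AC| ∈ [1, 97]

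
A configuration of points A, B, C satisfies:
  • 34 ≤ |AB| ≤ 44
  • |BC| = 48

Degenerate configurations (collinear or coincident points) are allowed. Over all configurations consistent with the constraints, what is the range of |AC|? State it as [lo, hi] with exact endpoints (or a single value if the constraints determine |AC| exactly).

|AB| ∈ [34, 44]
|BC| ∈ {48}
|AC| ∈ [4, 92]

|AC| ∈ [4, 92]  (≈ [4.0000, 92.0000])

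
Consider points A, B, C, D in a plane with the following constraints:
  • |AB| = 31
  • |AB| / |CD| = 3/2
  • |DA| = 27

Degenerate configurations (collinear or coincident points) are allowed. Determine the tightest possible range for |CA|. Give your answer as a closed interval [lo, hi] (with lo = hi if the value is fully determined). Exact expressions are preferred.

|AB| ∈ {31}
|AD| ∈ {27}
|CD| ∈ {62/3}
|BD| ∈ [4, 58]
|AC| ∈ [19/3, 143/3]
|BC| ∈ [0, 236/3]

|CA| ∈ [19/3, 143/3]  (≈ [6.3333, 47.6667])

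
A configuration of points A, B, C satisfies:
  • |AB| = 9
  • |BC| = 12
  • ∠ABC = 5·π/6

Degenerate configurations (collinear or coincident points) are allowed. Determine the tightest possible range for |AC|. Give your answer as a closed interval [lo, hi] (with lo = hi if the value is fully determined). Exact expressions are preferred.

|AC| = 3·√(12·√(3) + 25)  (≈ 20.2993)

|AB| ∈ {9}
|BC| ∈ {12}
|AC| ∈ {3·√(12·√(3) + 25)}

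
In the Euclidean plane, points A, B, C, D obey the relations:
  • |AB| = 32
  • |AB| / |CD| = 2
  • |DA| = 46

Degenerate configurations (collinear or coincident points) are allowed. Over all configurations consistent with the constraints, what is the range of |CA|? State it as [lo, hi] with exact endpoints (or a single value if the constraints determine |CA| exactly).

|CA| ∈ [30, 62]  (≈ [30.0000, 62.0000])

|AB| ∈ {32}
|AD| ∈ {46}
|CD| ∈ {16}
|BD| ∈ [14, 78]
|AC| ∈ [30, 62]
|BC| ∈ [0, 94]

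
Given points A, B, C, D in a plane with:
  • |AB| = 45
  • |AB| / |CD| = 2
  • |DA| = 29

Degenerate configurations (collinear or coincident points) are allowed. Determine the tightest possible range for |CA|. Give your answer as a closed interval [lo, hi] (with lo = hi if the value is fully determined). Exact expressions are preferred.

|AB| ∈ {45}
|AD| ∈ {29}
|CD| ∈ {45/2}
|BD| ∈ [16, 74]
|AC| ∈ [13/2, 103/2]
|BC| ∈ [0, 193/2]

|CA| ∈ [13/2, 103/2]  (≈ [6.5000, 51.5000])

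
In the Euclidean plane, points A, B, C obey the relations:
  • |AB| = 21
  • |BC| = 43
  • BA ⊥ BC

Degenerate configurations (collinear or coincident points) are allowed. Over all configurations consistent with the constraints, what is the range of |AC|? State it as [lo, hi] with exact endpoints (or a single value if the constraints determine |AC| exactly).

|AB| ∈ {21}
|BC| ∈ {43}
|AC| ∈ {√(2290)}

|AC| = √(2290)  (≈ 47.8539)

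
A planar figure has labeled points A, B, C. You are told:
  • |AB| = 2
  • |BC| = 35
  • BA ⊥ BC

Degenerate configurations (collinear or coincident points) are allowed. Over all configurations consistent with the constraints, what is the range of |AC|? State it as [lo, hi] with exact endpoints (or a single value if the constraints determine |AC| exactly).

|AB| ∈ {2}
|BC| ∈ {35}
|AC| ∈ {√(1229)}

|AC| = √(1229)  (≈ 35.0571)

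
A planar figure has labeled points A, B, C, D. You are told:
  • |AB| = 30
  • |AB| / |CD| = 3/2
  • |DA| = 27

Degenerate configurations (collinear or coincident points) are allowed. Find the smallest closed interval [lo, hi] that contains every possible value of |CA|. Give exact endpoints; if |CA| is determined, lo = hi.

|CA| ∈ [7, 47]  (≈ [7.0000, 47.0000])

|AB| ∈ {30}
|AD| ∈ {27}
|CD| ∈ {20}
|BD| ∈ [3, 57]
|AC| ∈ [7, 47]
|BC| ∈ [0, 77]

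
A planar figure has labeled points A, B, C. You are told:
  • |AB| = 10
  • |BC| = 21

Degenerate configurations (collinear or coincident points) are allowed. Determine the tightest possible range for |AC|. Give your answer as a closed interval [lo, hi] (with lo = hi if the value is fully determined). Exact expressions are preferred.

|AC| ∈ [11, 31]  (≈ [11.0000, 31.0000])

|AB| ∈ {10}
|BC| ∈ {21}
|AC| ∈ [11, 31]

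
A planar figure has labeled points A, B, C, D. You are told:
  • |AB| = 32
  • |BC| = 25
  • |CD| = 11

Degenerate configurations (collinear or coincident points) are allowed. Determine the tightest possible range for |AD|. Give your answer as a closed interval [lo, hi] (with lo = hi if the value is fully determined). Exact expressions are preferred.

|AB| ∈ {32}
|BC| ∈ {25}
|CD| ∈ {11}
|AC| ∈ [7, 57]
|BD| ∈ [14, 36]
|AD| ∈ [0, 68]

|AD| ∈ [0, 68]  (≈ [0.0000, 68.0000])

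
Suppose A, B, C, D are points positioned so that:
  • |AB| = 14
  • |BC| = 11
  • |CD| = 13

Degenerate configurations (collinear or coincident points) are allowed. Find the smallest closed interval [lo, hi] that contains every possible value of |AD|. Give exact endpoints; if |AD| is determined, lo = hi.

|AB| ∈ {14}
|BC| ∈ {11}
|CD| ∈ {13}
|AC| ∈ [3, 25]
|BD| ∈ [2, 24]
|AD| ∈ [0, 38]

|AD| ∈ [0, 38]  (≈ [0.0000, 38.0000])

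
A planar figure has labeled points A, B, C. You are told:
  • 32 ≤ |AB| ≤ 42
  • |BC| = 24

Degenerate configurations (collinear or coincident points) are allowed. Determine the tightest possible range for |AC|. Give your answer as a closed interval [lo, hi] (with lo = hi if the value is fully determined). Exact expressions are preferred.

|AC| ∈ [8, 66]  (≈ [8.0000, 66.0000])

|AB| ∈ [32, 42]
|BC| ∈ {24}
|AC| ∈ [8, 66]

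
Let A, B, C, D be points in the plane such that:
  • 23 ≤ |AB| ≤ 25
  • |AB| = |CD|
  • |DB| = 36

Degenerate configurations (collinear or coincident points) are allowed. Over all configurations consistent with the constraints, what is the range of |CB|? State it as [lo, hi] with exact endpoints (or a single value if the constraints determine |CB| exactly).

|CB| ∈ [11, 61]  (≈ [11.0000, 61.0000])

|AB| ∈ [23, 25]
|BD| ∈ {36}
|CD| ∈ [23, 25]
|AD| ∈ [11, 61]
|BC| ∈ [11, 61]
|AC| ∈ [0, 86]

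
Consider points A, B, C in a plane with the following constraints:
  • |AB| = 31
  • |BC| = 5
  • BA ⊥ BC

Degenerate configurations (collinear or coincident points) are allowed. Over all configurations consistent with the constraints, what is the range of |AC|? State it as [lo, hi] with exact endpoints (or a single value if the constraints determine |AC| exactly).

|AC| = √(986)  (≈ 31.4006)

|AB| ∈ {31}
|BC| ∈ {5}
|AC| ∈ {√(986)}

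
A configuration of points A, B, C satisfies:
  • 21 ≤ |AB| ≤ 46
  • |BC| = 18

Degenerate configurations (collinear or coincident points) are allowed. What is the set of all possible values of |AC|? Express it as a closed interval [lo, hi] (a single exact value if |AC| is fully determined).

|AC| ∈ [3, 64]  (≈ [3.0000, 64.0000])

|AB| ∈ [21, 46]
|BC| ∈ {18}
|AC| ∈ [3, 64]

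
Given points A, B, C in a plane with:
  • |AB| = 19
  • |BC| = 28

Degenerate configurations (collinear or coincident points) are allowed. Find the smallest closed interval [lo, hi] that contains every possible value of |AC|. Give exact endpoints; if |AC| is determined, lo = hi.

|AB| ∈ {19}
|BC| ∈ {28}
|AC| ∈ [9, 47]

|AC| ∈ [9, 47]  (≈ [9.0000, 47.0000])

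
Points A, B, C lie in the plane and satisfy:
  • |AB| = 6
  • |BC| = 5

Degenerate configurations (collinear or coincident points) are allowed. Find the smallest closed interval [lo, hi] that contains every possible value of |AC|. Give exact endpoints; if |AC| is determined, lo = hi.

|AB| ∈ {6}
|BC| ∈ {5}
|AC| ∈ [1, 11]

|AC| ∈ [1, 11]  (≈ [1.0000, 11.0000])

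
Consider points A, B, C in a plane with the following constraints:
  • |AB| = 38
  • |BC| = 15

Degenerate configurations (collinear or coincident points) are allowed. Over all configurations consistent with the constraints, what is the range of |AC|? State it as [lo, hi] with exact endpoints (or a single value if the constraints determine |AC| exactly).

|AC| ∈ [23, 53]  (≈ [23.0000, 53.0000])

|AB| ∈ {38}
|BC| ∈ {15}
|AC| ∈ [23, 53]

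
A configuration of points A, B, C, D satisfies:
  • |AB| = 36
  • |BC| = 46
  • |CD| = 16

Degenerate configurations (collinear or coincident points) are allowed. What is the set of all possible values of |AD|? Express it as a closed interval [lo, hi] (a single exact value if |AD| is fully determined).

|AB| ∈ {36}
|BC| ∈ {46}
|CD| ∈ {16}
|AC| ∈ [10, 82]
|BD| ∈ [30, 62]
|AD| ∈ [0, 98]

|AD| ∈ [0, 98]  (≈ [0.0000, 98.0000])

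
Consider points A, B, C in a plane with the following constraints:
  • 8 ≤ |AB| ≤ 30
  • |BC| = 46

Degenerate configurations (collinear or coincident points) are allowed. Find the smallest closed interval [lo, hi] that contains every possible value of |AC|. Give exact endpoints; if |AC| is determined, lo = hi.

|AC| ∈ [16, 76]  (≈ [16.0000, 76.0000])

|AB| ∈ [8, 30]
|BC| ∈ {46}
|AC| ∈ [16, 76]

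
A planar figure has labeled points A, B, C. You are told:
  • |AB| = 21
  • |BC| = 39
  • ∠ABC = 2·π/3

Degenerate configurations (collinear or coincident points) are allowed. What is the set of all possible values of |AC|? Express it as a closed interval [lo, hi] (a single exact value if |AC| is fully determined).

|AB| ∈ {21}
|BC| ∈ {39}
|AC| ∈ {3·√(309)}

|AC| = 3·√(309)  (≈ 52.7352)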